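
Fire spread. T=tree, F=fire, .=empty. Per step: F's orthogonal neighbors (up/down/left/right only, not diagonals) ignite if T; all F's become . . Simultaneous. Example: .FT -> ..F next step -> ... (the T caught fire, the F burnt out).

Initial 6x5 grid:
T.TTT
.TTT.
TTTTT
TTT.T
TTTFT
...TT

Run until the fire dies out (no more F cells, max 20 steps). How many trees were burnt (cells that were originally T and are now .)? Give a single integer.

Step 1: +3 fires, +1 burnt (F count now 3)
Step 2: +4 fires, +3 burnt (F count now 4)
Step 3: +4 fires, +4 burnt (F count now 4)
Step 4: +4 fires, +4 burnt (F count now 4)
Step 5: +4 fires, +4 burnt (F count now 4)
Step 6: +1 fires, +4 burnt (F count now 1)
Step 7: +1 fires, +1 burnt (F count now 1)
Step 8: +0 fires, +1 burnt (F count now 0)
Fire out after step 8
Initially T: 22, now '.': 29
Total burnt (originally-T cells now '.'): 21

Answer: 21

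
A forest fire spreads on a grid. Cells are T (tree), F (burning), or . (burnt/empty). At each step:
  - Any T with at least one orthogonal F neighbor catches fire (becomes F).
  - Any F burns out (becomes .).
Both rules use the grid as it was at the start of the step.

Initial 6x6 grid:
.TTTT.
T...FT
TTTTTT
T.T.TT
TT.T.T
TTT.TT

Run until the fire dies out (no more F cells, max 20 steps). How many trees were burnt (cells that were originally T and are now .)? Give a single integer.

Step 1: +3 fires, +1 burnt (F count now 3)
Step 2: +4 fires, +3 burnt (F count now 4)
Step 3: +3 fires, +4 burnt (F count now 3)
Step 4: +4 fires, +3 burnt (F count now 4)
Step 5: +2 fires, +4 burnt (F count now 2)
Step 6: +3 fires, +2 burnt (F count now 3)
Step 7: +1 fires, +3 burnt (F count now 1)
Step 8: +2 fires, +1 burnt (F count now 2)
Step 9: +1 fires, +2 burnt (F count now 1)
Step 10: +1 fires, +1 burnt (F count now 1)
Step 11: +0 fires, +1 burnt (F count now 0)
Fire out after step 11
Initially T: 25, now '.': 35
Total burnt (originally-T cells now '.'): 24

Answer: 24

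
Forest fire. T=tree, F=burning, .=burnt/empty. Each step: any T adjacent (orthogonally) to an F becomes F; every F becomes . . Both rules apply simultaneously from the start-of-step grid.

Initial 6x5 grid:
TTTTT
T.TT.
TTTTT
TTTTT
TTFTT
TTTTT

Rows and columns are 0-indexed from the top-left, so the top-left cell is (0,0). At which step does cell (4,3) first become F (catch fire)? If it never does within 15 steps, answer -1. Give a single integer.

Step 1: cell (4,3)='F' (+4 fires, +1 burnt)
  -> target ignites at step 1
Step 2: cell (4,3)='.' (+7 fires, +4 burnt)
Step 3: cell (4,3)='.' (+7 fires, +7 burnt)
Step 4: cell (4,3)='.' (+4 fires, +7 burnt)
Step 5: cell (4,3)='.' (+3 fires, +4 burnt)
Step 6: cell (4,3)='.' (+2 fires, +3 burnt)
Step 7: cell (4,3)='.' (+0 fires, +2 burnt)
  fire out at step 7

1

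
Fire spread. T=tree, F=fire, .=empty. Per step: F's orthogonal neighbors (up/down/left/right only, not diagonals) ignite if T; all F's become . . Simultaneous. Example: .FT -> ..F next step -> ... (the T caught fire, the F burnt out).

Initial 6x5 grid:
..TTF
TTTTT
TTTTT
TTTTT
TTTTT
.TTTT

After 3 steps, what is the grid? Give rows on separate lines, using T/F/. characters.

Step 1: 2 trees catch fire, 1 burn out
  ..TF.
  TTTTF
  TTTTT
  TTTTT
  TTTTT
  .TTTT
Step 2: 3 trees catch fire, 2 burn out
  ..F..
  TTTF.
  TTTTF
  TTTTT
  TTTTT
  .TTTT
Step 3: 3 trees catch fire, 3 burn out
  .....
  TTF..
  TTTF.
  TTTTF
  TTTTT
  .TTTT

.....
TTF..
TTTF.
TTTTF
TTTTT
.TTTT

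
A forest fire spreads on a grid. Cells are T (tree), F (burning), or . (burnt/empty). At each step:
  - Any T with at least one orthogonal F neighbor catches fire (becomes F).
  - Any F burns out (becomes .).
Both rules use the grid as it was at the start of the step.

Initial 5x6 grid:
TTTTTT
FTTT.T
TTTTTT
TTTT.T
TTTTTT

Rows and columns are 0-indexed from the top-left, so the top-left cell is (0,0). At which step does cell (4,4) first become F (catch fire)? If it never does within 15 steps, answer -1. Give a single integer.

Step 1: cell (4,4)='T' (+3 fires, +1 burnt)
Step 2: cell (4,4)='T' (+4 fires, +3 burnt)
Step 3: cell (4,4)='T' (+5 fires, +4 burnt)
Step 4: cell (4,4)='T' (+4 fires, +5 burnt)
Step 5: cell (4,4)='T' (+4 fires, +4 burnt)
Step 6: cell (4,4)='T' (+3 fires, +4 burnt)
Step 7: cell (4,4)='F' (+3 fires, +3 burnt)
  -> target ignites at step 7
Step 8: cell (4,4)='.' (+1 fires, +3 burnt)
Step 9: cell (4,4)='.' (+0 fires, +1 burnt)
  fire out at step 9

7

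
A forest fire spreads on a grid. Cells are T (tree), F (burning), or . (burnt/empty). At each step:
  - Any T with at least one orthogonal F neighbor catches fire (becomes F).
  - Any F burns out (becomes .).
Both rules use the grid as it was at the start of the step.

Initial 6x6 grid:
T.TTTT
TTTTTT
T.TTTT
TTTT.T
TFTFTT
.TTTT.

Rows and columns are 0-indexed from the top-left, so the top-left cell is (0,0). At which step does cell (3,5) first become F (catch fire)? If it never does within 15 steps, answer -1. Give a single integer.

Step 1: cell (3,5)='T' (+7 fires, +2 burnt)
Step 2: cell (3,5)='T' (+6 fires, +7 burnt)
Step 3: cell (3,5)='F' (+5 fires, +6 burnt)
  -> target ignites at step 3
Step 4: cell (3,5)='.' (+5 fires, +5 burnt)
Step 5: cell (3,5)='.' (+5 fires, +5 burnt)
Step 6: cell (3,5)='.' (+1 fires, +5 burnt)
Step 7: cell (3,5)='.' (+0 fires, +1 burnt)
  fire out at step 7

3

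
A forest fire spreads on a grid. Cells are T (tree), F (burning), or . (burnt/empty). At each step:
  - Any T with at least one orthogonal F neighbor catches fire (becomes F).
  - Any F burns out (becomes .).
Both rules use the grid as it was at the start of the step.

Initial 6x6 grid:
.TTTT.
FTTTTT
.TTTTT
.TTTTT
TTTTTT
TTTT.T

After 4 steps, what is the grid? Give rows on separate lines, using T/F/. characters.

Step 1: 1 trees catch fire, 1 burn out
  .TTTT.
  .FTTTT
  .TTTTT
  .TTTTT
  TTTTTT
  TTTT.T
Step 2: 3 trees catch fire, 1 burn out
  .FTTT.
  ..FTTT
  .FTTTT
  .TTTTT
  TTTTTT
  TTTT.T
Step 3: 4 trees catch fire, 3 burn out
  ..FTT.
  ...FTT
  ..FTTT
  .FTTTT
  TTTTTT
  TTTT.T
Step 4: 5 trees catch fire, 4 burn out
  ...FT.
  ....FT
  ...FTT
  ..FTTT
  TFTTTT
  TTTT.T

...FT.
....FT
...FTT
..FTTT
TFTTTT
TTTT.T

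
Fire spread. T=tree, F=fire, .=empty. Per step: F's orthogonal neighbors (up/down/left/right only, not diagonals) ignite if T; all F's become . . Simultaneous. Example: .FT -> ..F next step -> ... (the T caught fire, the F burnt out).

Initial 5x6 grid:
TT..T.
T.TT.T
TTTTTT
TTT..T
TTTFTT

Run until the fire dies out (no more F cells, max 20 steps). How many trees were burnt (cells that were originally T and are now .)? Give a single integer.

Answer: 21

Derivation:
Step 1: +2 fires, +1 burnt (F count now 2)
Step 2: +3 fires, +2 burnt (F count now 3)
Step 3: +4 fires, +3 burnt (F count now 4)
Step 4: +5 fires, +4 burnt (F count now 5)
Step 5: +4 fires, +5 burnt (F count now 4)
Step 6: +1 fires, +4 burnt (F count now 1)
Step 7: +1 fires, +1 burnt (F count now 1)
Step 8: +1 fires, +1 burnt (F count now 1)
Step 9: +0 fires, +1 burnt (F count now 0)
Fire out after step 9
Initially T: 22, now '.': 29
Total burnt (originally-T cells now '.'): 21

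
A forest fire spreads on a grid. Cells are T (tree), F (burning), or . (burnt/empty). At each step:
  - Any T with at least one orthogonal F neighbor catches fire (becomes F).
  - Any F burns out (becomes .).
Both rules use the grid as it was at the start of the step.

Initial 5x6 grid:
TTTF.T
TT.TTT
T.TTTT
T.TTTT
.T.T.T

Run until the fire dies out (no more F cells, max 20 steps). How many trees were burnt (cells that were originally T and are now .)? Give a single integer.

Answer: 21

Derivation:
Step 1: +2 fires, +1 burnt (F count now 2)
Step 2: +3 fires, +2 burnt (F count now 3)
Step 3: +6 fires, +3 burnt (F count now 6)
Step 4: +6 fires, +6 burnt (F count now 6)
Step 5: +2 fires, +6 burnt (F count now 2)
Step 6: +2 fires, +2 burnt (F count now 2)
Step 7: +0 fires, +2 burnt (F count now 0)
Fire out after step 7
Initially T: 22, now '.': 29
Total burnt (originally-T cells now '.'): 21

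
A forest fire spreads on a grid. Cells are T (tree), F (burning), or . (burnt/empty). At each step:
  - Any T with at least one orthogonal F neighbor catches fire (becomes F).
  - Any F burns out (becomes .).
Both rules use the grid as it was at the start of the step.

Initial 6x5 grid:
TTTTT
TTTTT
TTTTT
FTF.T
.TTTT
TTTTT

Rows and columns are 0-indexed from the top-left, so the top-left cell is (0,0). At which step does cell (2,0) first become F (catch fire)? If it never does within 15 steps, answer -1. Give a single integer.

Step 1: cell (2,0)='F' (+4 fires, +2 burnt)
  -> target ignites at step 1
Step 2: cell (2,0)='.' (+7 fires, +4 burnt)
Step 3: cell (2,0)='.' (+8 fires, +7 burnt)
Step 4: cell (2,0)='.' (+6 fires, +8 burnt)
Step 5: cell (2,0)='.' (+1 fires, +6 burnt)
Step 6: cell (2,0)='.' (+0 fires, +1 burnt)
  fire out at step 6

1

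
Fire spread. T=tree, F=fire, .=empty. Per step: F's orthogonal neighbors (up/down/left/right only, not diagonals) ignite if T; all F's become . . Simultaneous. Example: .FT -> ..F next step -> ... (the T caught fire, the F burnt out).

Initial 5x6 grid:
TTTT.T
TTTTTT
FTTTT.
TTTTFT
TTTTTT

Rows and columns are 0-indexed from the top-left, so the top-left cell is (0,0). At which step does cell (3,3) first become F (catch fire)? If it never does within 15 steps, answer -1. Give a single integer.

Step 1: cell (3,3)='F' (+7 fires, +2 burnt)
  -> target ignites at step 1
Step 2: cell (3,3)='.' (+10 fires, +7 burnt)
Step 3: cell (3,3)='.' (+6 fires, +10 burnt)
Step 4: cell (3,3)='.' (+3 fires, +6 burnt)
Step 5: cell (3,3)='.' (+0 fires, +3 burnt)
  fire out at step 5

1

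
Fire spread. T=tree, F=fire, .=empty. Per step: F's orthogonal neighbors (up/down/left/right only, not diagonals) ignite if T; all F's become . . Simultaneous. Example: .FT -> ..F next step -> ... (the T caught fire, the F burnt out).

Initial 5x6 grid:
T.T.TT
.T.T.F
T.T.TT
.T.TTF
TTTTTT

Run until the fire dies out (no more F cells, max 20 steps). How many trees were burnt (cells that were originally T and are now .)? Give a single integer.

Answer: 13

Derivation:
Step 1: +4 fires, +2 burnt (F count now 4)
Step 2: +4 fires, +4 burnt (F count now 4)
Step 3: +1 fires, +4 burnt (F count now 1)
Step 4: +1 fires, +1 burnt (F count now 1)
Step 5: +1 fires, +1 burnt (F count now 1)
Step 6: +2 fires, +1 burnt (F count now 2)
Step 7: +0 fires, +2 burnt (F count now 0)
Fire out after step 7
Initially T: 19, now '.': 24
Total burnt (originally-T cells now '.'): 13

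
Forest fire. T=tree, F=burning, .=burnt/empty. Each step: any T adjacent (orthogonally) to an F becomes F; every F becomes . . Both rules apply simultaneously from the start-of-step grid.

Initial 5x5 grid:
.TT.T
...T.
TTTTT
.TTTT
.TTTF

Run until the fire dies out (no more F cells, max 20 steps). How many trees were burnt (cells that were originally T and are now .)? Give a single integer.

Answer: 13

Derivation:
Step 1: +2 fires, +1 burnt (F count now 2)
Step 2: +3 fires, +2 burnt (F count now 3)
Step 3: +3 fires, +3 burnt (F count now 3)
Step 4: +3 fires, +3 burnt (F count now 3)
Step 5: +1 fires, +3 burnt (F count now 1)
Step 6: +1 fires, +1 burnt (F count now 1)
Step 7: +0 fires, +1 burnt (F count now 0)
Fire out after step 7
Initially T: 16, now '.': 22
Total burnt (originally-T cells now '.'): 13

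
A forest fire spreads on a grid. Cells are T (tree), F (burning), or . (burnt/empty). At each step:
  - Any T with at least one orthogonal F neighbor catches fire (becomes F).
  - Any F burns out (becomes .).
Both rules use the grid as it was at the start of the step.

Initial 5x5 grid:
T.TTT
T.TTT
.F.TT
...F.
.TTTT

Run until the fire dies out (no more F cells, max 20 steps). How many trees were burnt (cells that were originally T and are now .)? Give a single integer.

Step 1: +2 fires, +2 burnt (F count now 2)
Step 2: +4 fires, +2 burnt (F count now 4)
Step 3: +4 fires, +4 burnt (F count now 4)
Step 4: +2 fires, +4 burnt (F count now 2)
Step 5: +0 fires, +2 burnt (F count now 0)
Fire out after step 5
Initially T: 14, now '.': 23
Total burnt (originally-T cells now '.'): 12

Answer: 12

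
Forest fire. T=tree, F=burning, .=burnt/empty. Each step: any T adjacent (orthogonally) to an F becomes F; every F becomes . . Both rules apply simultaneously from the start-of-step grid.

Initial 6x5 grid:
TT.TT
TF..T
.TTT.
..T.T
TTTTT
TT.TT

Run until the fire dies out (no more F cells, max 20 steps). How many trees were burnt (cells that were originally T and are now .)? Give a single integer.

Step 1: +3 fires, +1 burnt (F count now 3)
Step 2: +2 fires, +3 burnt (F count now 2)
Step 3: +2 fires, +2 burnt (F count now 2)
Step 4: +1 fires, +2 burnt (F count now 1)
Step 5: +2 fires, +1 burnt (F count now 2)
Step 6: +4 fires, +2 burnt (F count now 4)
Step 7: +3 fires, +4 burnt (F count now 3)
Step 8: +0 fires, +3 burnt (F count now 0)
Fire out after step 8
Initially T: 20, now '.': 27
Total burnt (originally-T cells now '.'): 17

Answer: 17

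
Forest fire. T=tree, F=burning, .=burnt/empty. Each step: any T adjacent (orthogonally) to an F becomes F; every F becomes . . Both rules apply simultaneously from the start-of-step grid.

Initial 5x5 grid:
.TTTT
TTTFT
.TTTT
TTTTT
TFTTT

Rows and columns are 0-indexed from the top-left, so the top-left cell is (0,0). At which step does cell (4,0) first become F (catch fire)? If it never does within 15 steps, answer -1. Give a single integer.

Step 1: cell (4,0)='F' (+7 fires, +2 burnt)
  -> target ignites at step 1
Step 2: cell (4,0)='.' (+10 fires, +7 burnt)
Step 3: cell (4,0)='.' (+4 fires, +10 burnt)
Step 4: cell (4,0)='.' (+0 fires, +4 burnt)
  fire out at step 4

1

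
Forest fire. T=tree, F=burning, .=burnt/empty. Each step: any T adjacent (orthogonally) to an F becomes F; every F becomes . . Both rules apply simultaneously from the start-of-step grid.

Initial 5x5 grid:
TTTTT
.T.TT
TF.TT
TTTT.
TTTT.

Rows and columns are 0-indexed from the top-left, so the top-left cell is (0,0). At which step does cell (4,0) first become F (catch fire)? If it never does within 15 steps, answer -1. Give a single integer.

Step 1: cell (4,0)='T' (+3 fires, +1 burnt)
Step 2: cell (4,0)='T' (+4 fires, +3 burnt)
Step 3: cell (4,0)='F' (+5 fires, +4 burnt)
  -> target ignites at step 3
Step 4: cell (4,0)='.' (+3 fires, +5 burnt)
Step 5: cell (4,0)='.' (+3 fires, +3 burnt)
Step 6: cell (4,0)='.' (+1 fires, +3 burnt)
Step 7: cell (4,0)='.' (+0 fires, +1 burnt)
  fire out at step 7

3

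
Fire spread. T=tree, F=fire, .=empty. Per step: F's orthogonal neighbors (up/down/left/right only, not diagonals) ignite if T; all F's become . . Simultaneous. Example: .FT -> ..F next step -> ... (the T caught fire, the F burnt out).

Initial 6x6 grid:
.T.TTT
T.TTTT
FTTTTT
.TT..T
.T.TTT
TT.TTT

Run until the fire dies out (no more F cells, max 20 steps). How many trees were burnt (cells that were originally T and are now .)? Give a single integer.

Step 1: +2 fires, +1 burnt (F count now 2)
Step 2: +2 fires, +2 burnt (F count now 2)
Step 3: +4 fires, +2 burnt (F count now 4)
Step 4: +3 fires, +4 burnt (F count now 3)
Step 5: +4 fires, +3 burnt (F count now 4)
Step 6: +3 fires, +4 burnt (F count now 3)
Step 7: +2 fires, +3 burnt (F count now 2)
Step 8: +2 fires, +2 burnt (F count now 2)
Step 9: +2 fires, +2 burnt (F count now 2)
Step 10: +1 fires, +2 burnt (F count now 1)
Step 11: +0 fires, +1 burnt (F count now 0)
Fire out after step 11
Initially T: 26, now '.': 35
Total burnt (originally-T cells now '.'): 25

Answer: 25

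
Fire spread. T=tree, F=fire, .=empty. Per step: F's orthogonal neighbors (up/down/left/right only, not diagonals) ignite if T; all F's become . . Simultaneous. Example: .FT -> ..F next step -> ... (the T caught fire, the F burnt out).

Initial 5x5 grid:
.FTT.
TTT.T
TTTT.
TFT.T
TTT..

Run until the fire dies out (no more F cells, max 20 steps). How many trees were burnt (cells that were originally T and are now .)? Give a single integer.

Step 1: +6 fires, +2 burnt (F count now 6)
Step 2: +7 fires, +6 burnt (F count now 7)
Step 3: +1 fires, +7 burnt (F count now 1)
Step 4: +0 fires, +1 burnt (F count now 0)
Fire out after step 4
Initially T: 16, now '.': 23
Total burnt (originally-T cells now '.'): 14

Answer: 14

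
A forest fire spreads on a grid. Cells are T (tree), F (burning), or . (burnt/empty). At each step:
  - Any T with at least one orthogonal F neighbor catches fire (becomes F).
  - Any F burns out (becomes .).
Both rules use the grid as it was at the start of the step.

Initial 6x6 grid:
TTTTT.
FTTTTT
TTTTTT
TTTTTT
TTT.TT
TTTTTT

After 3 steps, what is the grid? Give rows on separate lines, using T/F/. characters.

Step 1: 3 trees catch fire, 1 burn out
  FTTTT.
  .FTTTT
  FTTTTT
  TTTTTT
  TTT.TT
  TTTTTT
Step 2: 4 trees catch fire, 3 burn out
  .FTTT.
  ..FTTT
  .FTTTT
  FTTTTT
  TTT.TT
  TTTTTT
Step 3: 5 trees catch fire, 4 burn out
  ..FTT.
  ...FTT
  ..FTTT
  .FTTTT
  FTT.TT
  TTTTTT

..FTT.
...FTT
..FTTT
.FTTTT
FTT.TT
TTTTTT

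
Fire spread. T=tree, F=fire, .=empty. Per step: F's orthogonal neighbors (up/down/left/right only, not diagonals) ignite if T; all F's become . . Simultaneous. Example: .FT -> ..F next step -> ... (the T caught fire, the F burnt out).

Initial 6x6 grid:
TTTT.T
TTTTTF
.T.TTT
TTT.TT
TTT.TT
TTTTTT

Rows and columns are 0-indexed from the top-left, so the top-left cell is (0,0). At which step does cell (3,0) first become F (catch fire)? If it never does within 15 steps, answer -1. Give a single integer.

Step 1: cell (3,0)='T' (+3 fires, +1 burnt)
Step 2: cell (3,0)='T' (+3 fires, +3 burnt)
Step 3: cell (3,0)='T' (+5 fires, +3 burnt)
Step 4: cell (3,0)='T' (+4 fires, +5 burnt)
Step 5: cell (3,0)='T' (+4 fires, +4 burnt)
Step 6: cell (3,0)='T' (+3 fires, +4 burnt)
Step 7: cell (3,0)='F' (+4 fires, +3 burnt)
  -> target ignites at step 7
Step 8: cell (3,0)='.' (+3 fires, +4 burnt)
Step 9: cell (3,0)='.' (+1 fires, +3 burnt)
Step 10: cell (3,0)='.' (+0 fires, +1 burnt)
  fire out at step 10

7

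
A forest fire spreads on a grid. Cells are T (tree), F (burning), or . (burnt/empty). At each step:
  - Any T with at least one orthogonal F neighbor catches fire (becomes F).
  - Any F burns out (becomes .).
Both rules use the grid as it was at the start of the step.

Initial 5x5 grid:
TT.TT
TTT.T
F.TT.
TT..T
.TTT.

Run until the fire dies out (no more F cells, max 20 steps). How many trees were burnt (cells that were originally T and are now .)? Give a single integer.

Answer: 12

Derivation:
Step 1: +2 fires, +1 burnt (F count now 2)
Step 2: +3 fires, +2 burnt (F count now 3)
Step 3: +3 fires, +3 burnt (F count now 3)
Step 4: +2 fires, +3 burnt (F count now 2)
Step 5: +2 fires, +2 burnt (F count now 2)
Step 6: +0 fires, +2 burnt (F count now 0)
Fire out after step 6
Initially T: 16, now '.': 21
Total burnt (originally-T cells now '.'): 12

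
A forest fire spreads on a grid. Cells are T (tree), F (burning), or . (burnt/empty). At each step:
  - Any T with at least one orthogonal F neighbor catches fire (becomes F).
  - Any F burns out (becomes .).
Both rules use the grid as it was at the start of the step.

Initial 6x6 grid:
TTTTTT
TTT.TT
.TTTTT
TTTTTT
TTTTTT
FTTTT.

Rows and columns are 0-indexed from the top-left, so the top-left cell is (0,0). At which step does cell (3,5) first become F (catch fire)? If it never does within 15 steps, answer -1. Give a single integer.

Step 1: cell (3,5)='T' (+2 fires, +1 burnt)
Step 2: cell (3,5)='T' (+3 fires, +2 burnt)
Step 3: cell (3,5)='T' (+3 fires, +3 burnt)
Step 4: cell (3,5)='T' (+4 fires, +3 burnt)
Step 5: cell (3,5)='T' (+4 fires, +4 burnt)
Step 6: cell (3,5)='T' (+6 fires, +4 burnt)
Step 7: cell (3,5)='F' (+4 fires, +6 burnt)
  -> target ignites at step 7
Step 8: cell (3,5)='.' (+3 fires, +4 burnt)
Step 9: cell (3,5)='.' (+2 fires, +3 burnt)
Step 10: cell (3,5)='.' (+1 fires, +2 burnt)
Step 11: cell (3,5)='.' (+0 fires, +1 burnt)
  fire out at step 11

7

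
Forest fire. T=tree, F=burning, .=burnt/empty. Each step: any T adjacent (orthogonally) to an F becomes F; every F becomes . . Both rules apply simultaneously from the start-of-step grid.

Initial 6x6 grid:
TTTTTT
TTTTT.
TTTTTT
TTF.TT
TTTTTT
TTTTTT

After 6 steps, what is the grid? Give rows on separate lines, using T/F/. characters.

Step 1: 3 trees catch fire, 1 burn out
  TTTTTT
  TTTTT.
  TTFTTT
  TF..TT
  TTFTTT
  TTTTTT
Step 2: 7 trees catch fire, 3 burn out
  TTTTTT
  TTFTT.
  TF.FTT
  F...TT
  TF.FTT
  TTFTTT
Step 3: 9 trees catch fire, 7 burn out
  TTFTTT
  TF.FT.
  F...FT
  ....TT
  F...FT
  TF.FTT
Step 4: 9 trees catch fire, 9 burn out
  TF.FTT
  F...F.
  .....F
  ....FT
  .....F
  F...FT
Step 5: 4 trees catch fire, 9 burn out
  F...FT
  ......
  ......
  .....F
  ......
  .....F
Step 6: 1 trees catch fire, 4 burn out
  .....F
  ......
  ......
  ......
  ......
  ......

.....F
......
......
......
......
......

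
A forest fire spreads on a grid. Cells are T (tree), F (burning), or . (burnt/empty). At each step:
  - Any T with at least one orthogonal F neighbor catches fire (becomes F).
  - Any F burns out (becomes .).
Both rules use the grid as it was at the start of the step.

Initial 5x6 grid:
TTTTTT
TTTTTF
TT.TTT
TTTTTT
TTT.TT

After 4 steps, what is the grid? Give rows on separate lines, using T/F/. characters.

Step 1: 3 trees catch fire, 1 burn out
  TTTTTF
  TTTTF.
  TT.TTF
  TTTTTT
  TTT.TT
Step 2: 4 trees catch fire, 3 burn out
  TTTTF.
  TTTF..
  TT.TF.
  TTTTTF
  TTT.TT
Step 3: 5 trees catch fire, 4 burn out
  TTTF..
  TTF...
  TT.F..
  TTTTF.
  TTT.TF
Step 4: 4 trees catch fire, 5 burn out
  TTF...
  TF....
  TT....
  TTTF..
  TTT.F.

TTF...
TF....
TT....
TTTF..
TTT.F.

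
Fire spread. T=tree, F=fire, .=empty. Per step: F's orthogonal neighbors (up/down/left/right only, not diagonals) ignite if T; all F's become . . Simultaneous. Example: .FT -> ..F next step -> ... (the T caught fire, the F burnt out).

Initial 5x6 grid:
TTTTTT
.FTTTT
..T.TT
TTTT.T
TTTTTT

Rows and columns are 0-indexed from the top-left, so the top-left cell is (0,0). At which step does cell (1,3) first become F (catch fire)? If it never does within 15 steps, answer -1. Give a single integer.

Step 1: cell (1,3)='T' (+2 fires, +1 burnt)
Step 2: cell (1,3)='F' (+4 fires, +2 burnt)
  -> target ignites at step 2
Step 3: cell (1,3)='.' (+3 fires, +4 burnt)
Step 4: cell (1,3)='.' (+6 fires, +3 burnt)
Step 5: cell (1,3)='.' (+5 fires, +6 burnt)
Step 6: cell (1,3)='.' (+3 fires, +5 burnt)
Step 7: cell (1,3)='.' (+1 fires, +3 burnt)
Step 8: cell (1,3)='.' (+0 fires, +1 burnt)
  fire out at step 8

2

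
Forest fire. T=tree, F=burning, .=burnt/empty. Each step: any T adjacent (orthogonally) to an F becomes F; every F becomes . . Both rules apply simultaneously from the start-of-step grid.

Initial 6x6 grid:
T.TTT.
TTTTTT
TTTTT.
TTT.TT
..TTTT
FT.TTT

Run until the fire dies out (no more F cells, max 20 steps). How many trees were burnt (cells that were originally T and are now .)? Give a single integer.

Step 1: +1 fires, +1 burnt (F count now 1)
Step 2: +0 fires, +1 burnt (F count now 0)
Fire out after step 2
Initially T: 28, now '.': 9
Total burnt (originally-T cells now '.'): 1

Answer: 1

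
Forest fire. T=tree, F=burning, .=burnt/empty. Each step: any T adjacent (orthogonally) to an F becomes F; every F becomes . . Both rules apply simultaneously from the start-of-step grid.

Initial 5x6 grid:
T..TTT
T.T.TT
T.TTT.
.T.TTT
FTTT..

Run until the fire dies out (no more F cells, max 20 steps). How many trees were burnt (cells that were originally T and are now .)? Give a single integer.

Answer: 16

Derivation:
Step 1: +1 fires, +1 burnt (F count now 1)
Step 2: +2 fires, +1 burnt (F count now 2)
Step 3: +1 fires, +2 burnt (F count now 1)
Step 4: +1 fires, +1 burnt (F count now 1)
Step 5: +2 fires, +1 burnt (F count now 2)
Step 6: +3 fires, +2 burnt (F count now 3)
Step 7: +2 fires, +3 burnt (F count now 2)
Step 8: +2 fires, +2 burnt (F count now 2)
Step 9: +2 fires, +2 burnt (F count now 2)
Step 10: +0 fires, +2 burnt (F count now 0)
Fire out after step 10
Initially T: 19, now '.': 27
Total burnt (originally-T cells now '.'): 16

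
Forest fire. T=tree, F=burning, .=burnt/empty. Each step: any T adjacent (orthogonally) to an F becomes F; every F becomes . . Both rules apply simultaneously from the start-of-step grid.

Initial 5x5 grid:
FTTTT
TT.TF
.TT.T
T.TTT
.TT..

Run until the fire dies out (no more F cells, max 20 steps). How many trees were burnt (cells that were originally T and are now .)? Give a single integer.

Step 1: +5 fires, +2 burnt (F count now 5)
Step 2: +4 fires, +5 burnt (F count now 4)
Step 3: +2 fires, +4 burnt (F count now 2)
Step 4: +2 fires, +2 burnt (F count now 2)
Step 5: +1 fires, +2 burnt (F count now 1)
Step 6: +1 fires, +1 burnt (F count now 1)
Step 7: +0 fires, +1 burnt (F count now 0)
Fire out after step 7
Initially T: 16, now '.': 24
Total burnt (originally-T cells now '.'): 15

Answer: 15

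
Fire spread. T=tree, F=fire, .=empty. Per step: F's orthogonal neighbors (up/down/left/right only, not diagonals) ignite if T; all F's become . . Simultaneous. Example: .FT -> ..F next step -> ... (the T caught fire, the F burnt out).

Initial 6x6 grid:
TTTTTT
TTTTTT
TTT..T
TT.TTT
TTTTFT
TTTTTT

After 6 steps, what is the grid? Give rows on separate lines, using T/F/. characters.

Step 1: 4 trees catch fire, 1 burn out
  TTTTTT
  TTTTTT
  TTT..T
  TT.TFT
  TTTF.F
  TTTTFT
Step 2: 5 trees catch fire, 4 burn out
  TTTTTT
  TTTTTT
  TTT..T
  TT.F.F
  TTF...
  TTTF.F
Step 3: 3 trees catch fire, 5 burn out
  TTTTTT
  TTTTTT
  TTT..F
  TT....
  TF....
  TTF...
Step 4: 4 trees catch fire, 3 burn out
  TTTTTT
  TTTTTF
  TTT...
  TF....
  F.....
  TF....
Step 5: 5 trees catch fire, 4 burn out
  TTTTTF
  TTTTF.
  TFT...
  F.....
  ......
  F.....
Step 6: 5 trees catch fire, 5 burn out
  TTTTF.
  TFTF..
  F.F...
  ......
  ......
  ......

TTTTF.
TFTF..
F.F...
......
......
......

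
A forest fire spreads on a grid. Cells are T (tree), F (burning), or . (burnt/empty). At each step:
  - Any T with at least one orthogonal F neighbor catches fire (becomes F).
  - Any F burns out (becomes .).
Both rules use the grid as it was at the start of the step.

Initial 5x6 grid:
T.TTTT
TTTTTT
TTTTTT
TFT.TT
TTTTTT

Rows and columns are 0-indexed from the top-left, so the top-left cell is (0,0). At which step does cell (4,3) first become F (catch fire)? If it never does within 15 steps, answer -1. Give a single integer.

Step 1: cell (4,3)='T' (+4 fires, +1 burnt)
Step 2: cell (4,3)='T' (+5 fires, +4 burnt)
Step 3: cell (4,3)='F' (+4 fires, +5 burnt)
  -> target ignites at step 3
Step 4: cell (4,3)='.' (+5 fires, +4 burnt)
Step 5: cell (4,3)='.' (+5 fires, +5 burnt)
Step 6: cell (4,3)='.' (+3 fires, +5 burnt)
Step 7: cell (4,3)='.' (+1 fires, +3 burnt)
Step 8: cell (4,3)='.' (+0 fires, +1 burnt)
  fire out at step 8

3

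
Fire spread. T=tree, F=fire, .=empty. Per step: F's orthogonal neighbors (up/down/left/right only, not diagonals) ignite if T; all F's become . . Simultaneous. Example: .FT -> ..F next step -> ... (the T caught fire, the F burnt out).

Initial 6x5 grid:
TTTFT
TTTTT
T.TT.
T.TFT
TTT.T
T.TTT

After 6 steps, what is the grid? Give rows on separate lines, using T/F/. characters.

Step 1: 6 trees catch fire, 2 burn out
  TTF.F
  TTTFT
  T.TF.
  T.F.F
  TTT.T
  T.TTT
Step 2: 6 trees catch fire, 6 burn out
  TF...
  TTF.F
  T.F..
  T....
  TTF.F
  T.TTT
Step 3: 5 trees catch fire, 6 burn out
  F....
  TF...
  T....
  T....
  TF...
  T.FTF
Step 4: 3 trees catch fire, 5 burn out
  .....
  F....
  T....
  T....
  F....
  T..F.
Step 5: 3 trees catch fire, 3 burn out
  .....
  .....
  F....
  F....
  .....
  F....
Step 6: 0 trees catch fire, 3 burn out
  .....
  .....
  .....
  .....
  .....
  .....

.....
.....
.....
.....
.....
.....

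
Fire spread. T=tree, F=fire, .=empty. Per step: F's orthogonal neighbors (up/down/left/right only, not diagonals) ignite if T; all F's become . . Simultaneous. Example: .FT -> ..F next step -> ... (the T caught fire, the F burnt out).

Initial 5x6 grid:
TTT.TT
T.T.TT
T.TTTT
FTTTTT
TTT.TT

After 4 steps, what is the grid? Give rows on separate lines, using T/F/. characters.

Step 1: 3 trees catch fire, 1 burn out
  TTT.TT
  T.T.TT
  F.TTTT
  .FTTTT
  FTT.TT
Step 2: 3 trees catch fire, 3 burn out
  TTT.TT
  F.T.TT
  ..TTTT
  ..FTTT
  .FT.TT
Step 3: 4 trees catch fire, 3 burn out
  FTT.TT
  ..T.TT
  ..FTTT
  ...FTT
  ..F.TT
Step 4: 4 trees catch fire, 4 burn out
  .FT.TT
  ..F.TT
  ...FTT
  ....FT
  ....TT

.FT.TT
..F.TT
...FTT
....FT
....TT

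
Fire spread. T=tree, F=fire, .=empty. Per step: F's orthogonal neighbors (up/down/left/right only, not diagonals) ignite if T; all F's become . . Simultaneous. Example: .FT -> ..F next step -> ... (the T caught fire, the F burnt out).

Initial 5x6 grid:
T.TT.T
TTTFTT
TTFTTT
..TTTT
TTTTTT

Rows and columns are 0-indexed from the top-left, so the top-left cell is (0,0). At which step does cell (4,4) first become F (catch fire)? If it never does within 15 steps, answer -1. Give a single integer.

Step 1: cell (4,4)='T' (+6 fires, +2 burnt)
Step 2: cell (4,4)='T' (+7 fires, +6 burnt)
Step 3: cell (4,4)='T' (+6 fires, +7 burnt)
Step 4: cell (4,4)='F' (+4 fires, +6 burnt)
  -> target ignites at step 4
Step 5: cell (4,4)='.' (+1 fires, +4 burnt)
Step 6: cell (4,4)='.' (+0 fires, +1 burnt)
  fire out at step 6

4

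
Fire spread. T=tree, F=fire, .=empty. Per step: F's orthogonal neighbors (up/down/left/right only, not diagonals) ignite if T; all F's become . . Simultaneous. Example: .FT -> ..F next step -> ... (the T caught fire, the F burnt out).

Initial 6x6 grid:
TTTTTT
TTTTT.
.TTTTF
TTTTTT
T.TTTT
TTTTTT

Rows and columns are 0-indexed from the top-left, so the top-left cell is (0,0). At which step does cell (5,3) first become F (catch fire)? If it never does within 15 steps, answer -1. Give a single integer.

Step 1: cell (5,3)='T' (+2 fires, +1 burnt)
Step 2: cell (5,3)='T' (+4 fires, +2 burnt)
Step 3: cell (5,3)='T' (+6 fires, +4 burnt)
Step 4: cell (5,3)='T' (+7 fires, +6 burnt)
Step 5: cell (5,3)='F' (+5 fires, +7 burnt)
  -> target ignites at step 5
Step 6: cell (5,3)='.' (+4 fires, +5 burnt)
Step 7: cell (5,3)='.' (+3 fires, +4 burnt)
Step 8: cell (5,3)='.' (+1 fires, +3 burnt)
Step 9: cell (5,3)='.' (+0 fires, +1 burnt)
  fire out at step 9

5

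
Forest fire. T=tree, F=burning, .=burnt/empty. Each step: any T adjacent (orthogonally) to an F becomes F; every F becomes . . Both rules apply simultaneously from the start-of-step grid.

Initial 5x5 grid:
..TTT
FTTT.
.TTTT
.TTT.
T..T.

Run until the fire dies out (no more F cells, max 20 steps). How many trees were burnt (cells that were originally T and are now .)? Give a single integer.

Step 1: +1 fires, +1 burnt (F count now 1)
Step 2: +2 fires, +1 burnt (F count now 2)
Step 3: +4 fires, +2 burnt (F count now 4)
Step 4: +3 fires, +4 burnt (F count now 3)
Step 5: +3 fires, +3 burnt (F count now 3)
Step 6: +1 fires, +3 burnt (F count now 1)
Step 7: +0 fires, +1 burnt (F count now 0)
Fire out after step 7
Initially T: 15, now '.': 24
Total burnt (originally-T cells now '.'): 14

Answer: 14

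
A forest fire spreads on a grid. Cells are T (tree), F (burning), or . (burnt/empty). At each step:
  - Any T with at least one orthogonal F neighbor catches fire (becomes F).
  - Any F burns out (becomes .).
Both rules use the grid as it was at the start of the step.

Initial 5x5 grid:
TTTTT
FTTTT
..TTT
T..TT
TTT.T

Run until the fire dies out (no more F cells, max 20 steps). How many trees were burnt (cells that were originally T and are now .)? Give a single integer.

Answer: 15

Derivation:
Step 1: +2 fires, +1 burnt (F count now 2)
Step 2: +2 fires, +2 burnt (F count now 2)
Step 3: +3 fires, +2 burnt (F count now 3)
Step 4: +3 fires, +3 burnt (F count now 3)
Step 5: +3 fires, +3 burnt (F count now 3)
Step 6: +1 fires, +3 burnt (F count now 1)
Step 7: +1 fires, +1 burnt (F count now 1)
Step 8: +0 fires, +1 burnt (F count now 0)
Fire out after step 8
Initially T: 19, now '.': 21
Total burnt (originally-T cells now '.'): 15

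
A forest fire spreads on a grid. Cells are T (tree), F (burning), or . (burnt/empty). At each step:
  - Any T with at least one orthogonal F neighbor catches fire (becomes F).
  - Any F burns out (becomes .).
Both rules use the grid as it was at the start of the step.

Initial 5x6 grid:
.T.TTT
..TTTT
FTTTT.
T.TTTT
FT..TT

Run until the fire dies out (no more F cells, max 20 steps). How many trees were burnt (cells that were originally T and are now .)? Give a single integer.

Answer: 19

Derivation:
Step 1: +3 fires, +2 burnt (F count now 3)
Step 2: +1 fires, +3 burnt (F count now 1)
Step 3: +3 fires, +1 burnt (F count now 3)
Step 4: +3 fires, +3 burnt (F count now 3)
Step 5: +3 fires, +3 burnt (F count now 3)
Step 6: +4 fires, +3 burnt (F count now 4)
Step 7: +2 fires, +4 burnt (F count now 2)
Step 8: +0 fires, +2 burnt (F count now 0)
Fire out after step 8
Initially T: 20, now '.': 29
Total burnt (originally-T cells now '.'): 19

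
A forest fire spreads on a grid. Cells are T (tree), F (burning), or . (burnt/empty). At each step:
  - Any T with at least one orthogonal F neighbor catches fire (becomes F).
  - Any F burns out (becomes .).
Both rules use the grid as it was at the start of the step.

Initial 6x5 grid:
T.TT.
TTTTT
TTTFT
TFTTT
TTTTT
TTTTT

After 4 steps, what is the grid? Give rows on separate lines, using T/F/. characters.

Step 1: 8 trees catch fire, 2 burn out
  T.TT.
  TTTFT
  TFF.F
  F.FFT
  TFTTT
  TTTTT
Step 2: 10 trees catch fire, 8 burn out
  T.TF.
  TFF.F
  F....
  ....F
  F.FFT
  TFTTT
Step 3: 6 trees catch fire, 10 burn out
  T.F..
  F....
  .....
  .....
  ....F
  F.FFT
Step 4: 2 trees catch fire, 6 burn out
  F....
  .....
  .....
  .....
  .....
  ....F

F....
.....
.....
.....
.....
....F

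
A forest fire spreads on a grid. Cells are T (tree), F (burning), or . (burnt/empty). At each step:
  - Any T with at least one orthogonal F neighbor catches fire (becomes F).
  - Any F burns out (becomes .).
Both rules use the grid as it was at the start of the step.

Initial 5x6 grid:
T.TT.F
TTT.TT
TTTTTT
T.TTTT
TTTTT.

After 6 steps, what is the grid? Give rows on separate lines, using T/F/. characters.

Step 1: 1 trees catch fire, 1 burn out
  T.TT..
  TTT.TF
  TTTTTT
  T.TTTT
  TTTTT.
Step 2: 2 trees catch fire, 1 burn out
  T.TT..
  TTT.F.
  TTTTTF
  T.TTTT
  TTTTT.
Step 3: 2 trees catch fire, 2 burn out
  T.TT..
  TTT...
  TTTTF.
  T.TTTF
  TTTTT.
Step 4: 2 trees catch fire, 2 burn out
  T.TT..
  TTT...
  TTTF..
  T.TTF.
  TTTTT.
Step 5: 3 trees catch fire, 2 burn out
  T.TT..
  TTT...
  TTF...
  T.TF..
  TTTTF.
Step 6: 4 trees catch fire, 3 burn out
  T.TT..
  TTF...
  TF....
  T.F...
  TTTF..

T.TT..
TTF...
TF....
T.F...
TTTF..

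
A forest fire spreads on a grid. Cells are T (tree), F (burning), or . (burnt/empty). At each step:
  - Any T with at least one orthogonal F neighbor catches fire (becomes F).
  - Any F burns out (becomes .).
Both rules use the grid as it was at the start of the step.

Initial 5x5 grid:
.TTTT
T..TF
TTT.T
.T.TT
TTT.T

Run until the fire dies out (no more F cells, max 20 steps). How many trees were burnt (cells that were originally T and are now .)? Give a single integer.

Step 1: +3 fires, +1 burnt (F count now 3)
Step 2: +2 fires, +3 burnt (F count now 2)
Step 3: +3 fires, +2 burnt (F count now 3)
Step 4: +1 fires, +3 burnt (F count now 1)
Step 5: +0 fires, +1 burnt (F count now 0)
Fire out after step 5
Initially T: 17, now '.': 17
Total burnt (originally-T cells now '.'): 9

Answer: 9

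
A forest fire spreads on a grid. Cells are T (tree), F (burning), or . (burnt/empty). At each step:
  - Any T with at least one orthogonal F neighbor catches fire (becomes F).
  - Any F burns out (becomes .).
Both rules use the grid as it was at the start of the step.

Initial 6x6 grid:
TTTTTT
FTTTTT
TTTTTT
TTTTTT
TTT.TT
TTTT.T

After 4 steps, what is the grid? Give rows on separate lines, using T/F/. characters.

Step 1: 3 trees catch fire, 1 burn out
  FTTTTT
  .FTTTT
  FTTTTT
  TTTTTT
  TTT.TT
  TTTT.T
Step 2: 4 trees catch fire, 3 burn out
  .FTTTT
  ..FTTT
  .FTTTT
  FTTTTT
  TTT.TT
  TTTT.T
Step 3: 5 trees catch fire, 4 burn out
  ..FTTT
  ...FTT
  ..FTTT
  .FTTTT
  FTT.TT
  TTTT.T
Step 4: 6 trees catch fire, 5 burn out
  ...FTT
  ....FT
  ...FTT
  ..FTTT
  .FT.TT
  FTTT.T

...FTT
....FT
...FTT
..FTTT
.FT.TT
FTTT.T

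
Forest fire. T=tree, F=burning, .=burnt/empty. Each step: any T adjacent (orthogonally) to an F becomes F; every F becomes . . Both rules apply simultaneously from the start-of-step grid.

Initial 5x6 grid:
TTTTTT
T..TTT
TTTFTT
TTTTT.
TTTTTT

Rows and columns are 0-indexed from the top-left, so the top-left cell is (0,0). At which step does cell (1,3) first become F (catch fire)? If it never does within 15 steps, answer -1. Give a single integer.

Step 1: cell (1,3)='F' (+4 fires, +1 burnt)
  -> target ignites at step 1
Step 2: cell (1,3)='.' (+7 fires, +4 burnt)
Step 3: cell (1,3)='.' (+7 fires, +7 burnt)
Step 4: cell (1,3)='.' (+6 fires, +7 burnt)
Step 5: cell (1,3)='.' (+2 fires, +6 burnt)
Step 6: cell (1,3)='.' (+0 fires, +2 burnt)
  fire out at step 6

1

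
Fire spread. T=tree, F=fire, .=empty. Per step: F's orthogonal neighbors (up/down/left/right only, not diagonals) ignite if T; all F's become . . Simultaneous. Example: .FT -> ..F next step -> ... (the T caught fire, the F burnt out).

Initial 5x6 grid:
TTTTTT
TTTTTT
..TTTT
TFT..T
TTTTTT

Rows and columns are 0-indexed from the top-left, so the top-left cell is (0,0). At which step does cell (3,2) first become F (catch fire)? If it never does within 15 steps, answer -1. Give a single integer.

Step 1: cell (3,2)='F' (+3 fires, +1 burnt)
  -> target ignites at step 1
Step 2: cell (3,2)='.' (+3 fires, +3 burnt)
Step 3: cell (3,2)='.' (+3 fires, +3 burnt)
Step 4: cell (3,2)='.' (+5 fires, +3 burnt)
Step 5: cell (3,2)='.' (+6 fires, +5 burnt)
Step 6: cell (3,2)='.' (+4 fires, +6 burnt)
Step 7: cell (3,2)='.' (+1 fires, +4 burnt)
Step 8: cell (3,2)='.' (+0 fires, +1 burnt)
  fire out at step 8

1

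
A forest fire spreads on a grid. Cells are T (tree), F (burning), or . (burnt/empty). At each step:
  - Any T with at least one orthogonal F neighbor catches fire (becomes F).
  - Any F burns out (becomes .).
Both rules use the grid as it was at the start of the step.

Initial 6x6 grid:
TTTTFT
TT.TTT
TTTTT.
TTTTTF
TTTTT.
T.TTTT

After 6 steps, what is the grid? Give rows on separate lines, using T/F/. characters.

Step 1: 4 trees catch fire, 2 burn out
  TTTF.F
  TT.TFT
  TTTTT.
  TTTTF.
  TTTTT.
  T.TTTT
Step 2: 6 trees catch fire, 4 burn out
  TTF...
  TT.F.F
  TTTTF.
  TTTF..
  TTTTF.
  T.TTTT
Step 3: 5 trees catch fire, 6 burn out
  TF....
  TT....
  TTTF..
  TTF...
  TTTF..
  T.TTFT
Step 4: 7 trees catch fire, 5 burn out
  F.....
  TF....
  TTF...
  TF....
  TTF...
  T.TF.F
Step 5: 5 trees catch fire, 7 burn out
  ......
  F.....
  TF....
  F.....
  TF....
  T.F...
Step 6: 2 trees catch fire, 5 burn out
  ......
  ......
  F.....
  ......
  F.....
  T.....

......
......
F.....
......
F.....
T.....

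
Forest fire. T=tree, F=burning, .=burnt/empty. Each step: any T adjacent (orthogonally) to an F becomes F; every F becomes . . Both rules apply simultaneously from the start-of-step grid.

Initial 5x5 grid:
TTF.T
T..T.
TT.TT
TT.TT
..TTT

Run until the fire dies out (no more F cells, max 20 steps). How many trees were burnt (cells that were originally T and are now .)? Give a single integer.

Answer: 7

Derivation:
Step 1: +1 fires, +1 burnt (F count now 1)
Step 2: +1 fires, +1 burnt (F count now 1)
Step 3: +1 fires, +1 burnt (F count now 1)
Step 4: +1 fires, +1 burnt (F count now 1)
Step 5: +2 fires, +1 burnt (F count now 2)
Step 6: +1 fires, +2 burnt (F count now 1)
Step 7: +0 fires, +1 burnt (F count now 0)
Fire out after step 7
Initially T: 16, now '.': 16
Total burnt (originally-T cells now '.'): 7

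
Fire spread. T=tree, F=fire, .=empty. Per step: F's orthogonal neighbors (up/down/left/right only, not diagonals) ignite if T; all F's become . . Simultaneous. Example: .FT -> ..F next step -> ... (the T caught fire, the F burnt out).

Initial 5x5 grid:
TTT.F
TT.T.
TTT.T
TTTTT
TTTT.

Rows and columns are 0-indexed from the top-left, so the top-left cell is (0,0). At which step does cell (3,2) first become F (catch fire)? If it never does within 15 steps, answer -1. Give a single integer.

Step 1: cell (3,2)='T' (+0 fires, +1 burnt)
  fire out at step 1
Target never catches fire within 15 steps

-1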